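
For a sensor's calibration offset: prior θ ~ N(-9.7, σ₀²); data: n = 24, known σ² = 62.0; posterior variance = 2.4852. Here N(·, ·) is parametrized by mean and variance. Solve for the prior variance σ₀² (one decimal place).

For the Normal–Normal model with known σ², precisions add: τ_n = τ₀ + n/σ².
So 1/σ₀² = 1/2.4852 − 24/62.0 = 0.402382 − 0.387097 = 0.015285.
Hence σ₀² = 1/0.015285 ≈ 65.4.

σ₀² = 65.4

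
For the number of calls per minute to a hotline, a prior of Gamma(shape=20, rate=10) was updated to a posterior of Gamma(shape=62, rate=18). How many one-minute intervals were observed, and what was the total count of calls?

n = 8 one-minute intervals with total 42 calls

Gamma–Poisson conjugacy: posterior shape = α + Σxᵢ, posterior rate = β + n.
Matching: Σxᵢ = 62 − 20 = 42 and n = 18 − 10 = 8.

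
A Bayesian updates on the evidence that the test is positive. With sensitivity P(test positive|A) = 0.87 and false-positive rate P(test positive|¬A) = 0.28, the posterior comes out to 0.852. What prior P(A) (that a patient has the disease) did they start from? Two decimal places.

Bayes' rule in odds form gives O(A|E) = O(A)·[P(E|A)/P(E|¬A)], hence O(A) = O(A|E)/LR.
Posterior odds = 0.852/(1−0.852) = 5.7568. LR = 0.87/0.28 = 3.1071.
Prior odds = 5.7568/3.1071 = 1.8528, so P(A) = 1.8528/(1+1.8528) ≈ 0.65.

P(A) = 0.65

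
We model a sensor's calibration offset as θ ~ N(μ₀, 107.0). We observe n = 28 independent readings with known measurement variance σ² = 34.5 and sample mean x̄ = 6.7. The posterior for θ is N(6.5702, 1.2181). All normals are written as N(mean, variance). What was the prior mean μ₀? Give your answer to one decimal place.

μ₀ = -4.7

With known observation variance, the Normal–Normal posterior has precision τ_n = τ₀ + n/σ² and mean μ_n = (τ₀μ₀ + (n/σ²)x̄)/τ_n.
Here τ₀ = 1/107.0 = 0.009346 and τ_data = 28/34.5 = 0.811594, so τ_n = 0.820940.
Rearranging for μ₀: μ₀ = (μ_n·τ_n − τ_data·x̄)/τ₀ = (6.5702·0.820940 − 0.811594·6.7) / 0.009346 = -0.043940/0.009346 ≈ -4.7.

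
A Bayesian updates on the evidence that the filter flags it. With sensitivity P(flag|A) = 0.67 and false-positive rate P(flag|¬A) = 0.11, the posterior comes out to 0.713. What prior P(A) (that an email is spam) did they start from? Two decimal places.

In odds form, posterior odds = prior odds × likelihood ratio, so prior odds = posterior odds ÷ LR.
Posterior odds = 0.713/(1−0.713) = 2.4843. LR = 0.67/0.11 = 6.0909.
Prior odds = 2.4843/6.0909 = 0.4079, so P(A) = 0.4079/(1+0.4079) ≈ 0.29.

P(A) = 0.29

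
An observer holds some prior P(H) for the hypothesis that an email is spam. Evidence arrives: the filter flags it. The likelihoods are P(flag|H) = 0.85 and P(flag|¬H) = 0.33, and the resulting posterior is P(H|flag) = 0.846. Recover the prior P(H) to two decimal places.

In odds form, posterior odds = prior odds × likelihood ratio, so prior odds = posterior odds ÷ LR.
Posterior odds = 0.846/(1−0.846) = 5.4935. LR = 0.85/0.33 = 2.5758.
Prior odds = 5.4935/2.5758 = 2.1327, so P(H) = 2.1327/(1+2.1327) ≈ 0.68.

P(H) = 0.68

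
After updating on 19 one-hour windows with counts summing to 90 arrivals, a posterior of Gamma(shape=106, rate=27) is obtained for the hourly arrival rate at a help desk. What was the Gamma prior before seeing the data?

Gamma–Poisson conjugacy: posterior shape = α + Σxᵢ, posterior rate = β + n.
So α = 106 − 90 = 16 and β = 27 − 19 = 8.

Gamma(shape=16, rate=8)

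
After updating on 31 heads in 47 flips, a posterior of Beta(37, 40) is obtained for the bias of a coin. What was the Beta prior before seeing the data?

Under Beta–binomial conjugacy the posterior parameters are (α+s, β+f).
Subtract the data counts: 37−31=6, 40−16=24.

Beta(6, 24)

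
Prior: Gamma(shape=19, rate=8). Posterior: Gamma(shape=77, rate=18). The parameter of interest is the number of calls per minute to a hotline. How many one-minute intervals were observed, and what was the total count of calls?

n = 10 one-minute intervals with total 58 calls

Gamma–Poisson conjugacy: posterior shape = α + Σxᵢ, posterior rate = β + n.
Matching: Σxᵢ = 77 − 19 = 58 and n = 18 − 8 = 10.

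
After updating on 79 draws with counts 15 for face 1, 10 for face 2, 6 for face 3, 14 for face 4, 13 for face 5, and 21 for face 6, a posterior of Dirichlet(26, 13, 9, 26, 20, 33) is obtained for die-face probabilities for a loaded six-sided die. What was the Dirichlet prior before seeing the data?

Dirichlet(11, 3, 3, 12, 7, 12)

For a Dirichlet(α) prior with multinomial counts c, the posterior is Dirichlet(α + c) componentwise.
Subtract each count from the matching posterior parameter: 26−15=11, 13−10=3, 9−6=3, 26−14=12, 20−13=7, 33−21=12.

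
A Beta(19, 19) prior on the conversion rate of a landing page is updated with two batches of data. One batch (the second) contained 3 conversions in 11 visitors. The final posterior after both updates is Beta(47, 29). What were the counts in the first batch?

25 conversions and 2 bounces

Because Beta–binomial updating is additive in the counts, the combined data contributed (α_post−α_prior, β_post−β_prior) successes and failures.
Total across both batches: 47−19=28 conversions, 29−19=10 bounces.
Subtract the second batch: 28−3=25 conversions and 10−8=2 bounces.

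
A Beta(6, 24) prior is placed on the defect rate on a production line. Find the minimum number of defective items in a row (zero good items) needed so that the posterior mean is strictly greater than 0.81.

k = 97

After k defective items and 0 good items the posterior is Beta(6+k, 24), with mean (6+k)/(6+24+k).
Set (6+k)/(30+k) > 0.81 and solve: k > (0.81·30 − 6)/(1 − 0.81) = 96.316.
The smallest integer exceeding 96.316 is 97.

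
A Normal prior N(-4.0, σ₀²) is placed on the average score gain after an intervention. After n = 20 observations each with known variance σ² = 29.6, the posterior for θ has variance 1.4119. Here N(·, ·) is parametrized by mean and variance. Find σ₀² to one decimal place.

σ₀² = 30.7

Posterior precision equals prior precision plus data precision: 1/σ_n² = 1/σ₀² + n/σ².
So 1/σ₀² = 1/1.4119 − 20/29.6 = 0.708265 − 0.675676 = 0.032589.
Hence σ₀² = 1/0.032589 ≈ 30.7.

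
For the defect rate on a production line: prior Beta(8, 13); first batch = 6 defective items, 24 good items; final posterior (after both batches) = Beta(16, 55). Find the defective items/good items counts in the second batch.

Because Beta–binomial updating is additive in the counts, the combined data contributed (α_post−α_prior, β_post−β_prior) successes and failures.
Total across both batches: 16−8=8 defective items, 55−13=42 good items.
Subtract the first batch: 8−6=2 defective items and 42−24=18 good items.

2 defective items and 18 good items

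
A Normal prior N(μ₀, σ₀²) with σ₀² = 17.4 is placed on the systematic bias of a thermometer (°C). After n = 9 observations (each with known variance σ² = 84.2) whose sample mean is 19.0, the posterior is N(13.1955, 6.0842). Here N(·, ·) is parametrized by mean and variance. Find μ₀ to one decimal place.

μ₀ = 2.4

The posterior mean is a precision-weighted average: μ_n = (τ₀μ₀ + τ_data·x̄)/(τ₀+τ_data), with τ₀=1/σ₀² and τ_data=n/σ².
Here τ₀ = 1/17.4 = 0.057471 and τ_data = 9/84.2 = 0.106888, so τ_n = 0.164359.
Rearranging for μ₀: μ₀ = (μ_n·τ_n − τ_data·x̄)/τ₀ = (13.1955·0.164359 − 0.106888·19.0) / 0.057471 = 0.137927/0.057471 ≈ 2.4.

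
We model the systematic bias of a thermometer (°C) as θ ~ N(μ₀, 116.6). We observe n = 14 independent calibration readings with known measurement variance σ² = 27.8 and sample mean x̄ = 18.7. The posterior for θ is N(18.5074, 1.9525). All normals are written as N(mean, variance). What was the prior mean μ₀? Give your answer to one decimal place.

With known observation variance, the Normal–Normal posterior has precision τ_n = τ₀ + n/σ² and mean μ_n = (τ₀μ₀ + (n/σ²)x̄)/τ_n.
Here τ₀ = 1/116.6 = 0.008576 and τ_data = 14/27.8 = 0.503597, so τ_n = 0.512173.
Rearranging for μ₀: μ₀ = (μ_n·τ_n − τ_data·x̄)/τ₀ = (18.5074·0.512173 − 0.503597·18.7) / 0.008576 = 0.061727/0.008576 ≈ 7.2.

μ₀ = 7.2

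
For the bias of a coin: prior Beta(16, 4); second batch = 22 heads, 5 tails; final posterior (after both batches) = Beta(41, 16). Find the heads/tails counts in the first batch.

Sequential conjugate updates are equivalent to a single update on the pooled data, so total successes = posterior α − prior α and total failures = posterior β − prior β.
Total across both batches: 41−16=25 heads, 16−4=12 tails.
Subtract the second batch: 25−22=3 heads and 12−5=7 tails.

3 heads and 7 tails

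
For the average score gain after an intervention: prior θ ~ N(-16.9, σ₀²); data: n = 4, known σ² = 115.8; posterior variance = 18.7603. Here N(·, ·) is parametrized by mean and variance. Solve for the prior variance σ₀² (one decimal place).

σ₀² = 53.3

For the Normal–Normal model with known σ², precisions add: τ_n = τ₀ + n/σ².
So 1/σ₀² = 1/18.7603 − 4/115.8 = 0.053304 − 0.034542 = 0.018762.
Hence σ₀² = 1/0.018762 ≈ 53.3.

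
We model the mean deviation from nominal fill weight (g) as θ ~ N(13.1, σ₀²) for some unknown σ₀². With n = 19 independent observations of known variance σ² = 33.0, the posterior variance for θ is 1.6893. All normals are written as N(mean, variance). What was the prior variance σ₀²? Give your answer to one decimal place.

For the Normal–Normal model with known σ², precisions add: τ_n = τ₀ + n/σ².
So 1/σ₀² = 1/1.6893 − 19/33.0 = 0.591961 − 0.575758 = 0.016203.
Hence σ₀² = 1/0.016203 ≈ 61.7.

σ₀² = 61.7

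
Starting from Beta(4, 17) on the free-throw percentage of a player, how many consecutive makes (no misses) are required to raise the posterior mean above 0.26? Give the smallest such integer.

k = 2

After k makes and 0 misses the posterior is Beta(4+k, 17), with mean (4+k)/(4+17+k).
Set (4+k)/(21+k) > 0.26 and solve: k > (0.26·21 − 4)/(1 − 0.26) = 1.973.
The smallest integer exceeding 1.973 is 2.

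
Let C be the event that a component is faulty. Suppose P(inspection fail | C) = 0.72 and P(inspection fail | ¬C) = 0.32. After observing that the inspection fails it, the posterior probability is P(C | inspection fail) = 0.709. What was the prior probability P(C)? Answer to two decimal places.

In odds form, posterior odds = prior odds × likelihood ratio, so prior odds = posterior odds ÷ LR.
Posterior odds = 0.709/(1−0.709) = 2.4364. LR = 0.72/0.32 = 2.2500.
Prior odds = 2.4364/2.2500 = 1.0828, so P(C) = 1.0828/(1+1.0828) ≈ 0.52.

P(C) = 0.52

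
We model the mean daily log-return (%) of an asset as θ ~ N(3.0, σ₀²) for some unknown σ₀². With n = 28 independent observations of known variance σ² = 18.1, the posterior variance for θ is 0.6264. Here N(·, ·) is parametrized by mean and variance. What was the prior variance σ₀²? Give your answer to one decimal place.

Posterior precision equals prior precision plus data precision: 1/σ_n² = 1/σ₀² + n/σ².
So 1/σ₀² = 1/0.6264 − 28/18.1 = 1.596424 − 1.546961 = 0.049463.
Hence σ₀² = 1/0.049463 ≈ 20.2.

σ₀² = 20.2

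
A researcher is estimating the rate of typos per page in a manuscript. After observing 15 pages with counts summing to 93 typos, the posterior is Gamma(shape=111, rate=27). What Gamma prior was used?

Gamma(shape=18, rate=12)

A Gamma(α, β) prior (rate parametrization) on a Poisson rate with n observations summing to S gives posterior Gamma(α+S, β+n).
So α = 111 − 93 = 18 and β = 27 − 15 = 12.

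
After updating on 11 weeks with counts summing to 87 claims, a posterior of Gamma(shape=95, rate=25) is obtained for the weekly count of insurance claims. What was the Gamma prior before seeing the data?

Gamma(shape=8, rate=14)

Gamma–Poisson conjugacy: posterior shape = α + Σxᵢ, posterior rate = β + n.
So α = 95 − 87 = 8 and β = 25 − 11 = 14.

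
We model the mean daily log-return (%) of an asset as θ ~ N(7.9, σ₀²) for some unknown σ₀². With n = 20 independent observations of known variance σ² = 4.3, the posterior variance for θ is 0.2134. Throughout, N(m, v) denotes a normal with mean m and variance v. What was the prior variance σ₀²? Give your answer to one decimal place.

σ₀² = 28.7

Posterior precision equals prior precision plus data precision: 1/σ_n² = 1/σ₀² + n/σ².
So 1/σ₀² = 1/0.2134 − 20/4.3 = 4.686036 − 4.651163 = 0.034873.
Hence σ₀² = 1/0.034873 ≈ 28.7.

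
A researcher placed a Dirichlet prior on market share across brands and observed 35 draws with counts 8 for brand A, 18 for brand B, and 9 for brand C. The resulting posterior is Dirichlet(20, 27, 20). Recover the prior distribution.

Dirichlet(12, 9, 11)

For a Dirichlet(α) prior with multinomial counts c, the posterior is Dirichlet(α + c) componentwise.
Subtract each count from the matching posterior parameter: 20−8=12, 27−18=9, 20−9=11.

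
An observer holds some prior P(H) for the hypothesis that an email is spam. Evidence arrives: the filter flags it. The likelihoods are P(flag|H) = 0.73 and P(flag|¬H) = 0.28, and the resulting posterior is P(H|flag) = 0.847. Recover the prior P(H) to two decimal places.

In odds form, posterior odds = prior odds × likelihood ratio, so prior odds = posterior odds ÷ LR.
Posterior odds = 0.847/(1−0.847) = 5.5359. LR = 0.73/0.28 = 2.6071.
Prior odds = 5.5359/2.6071 = 2.1234, so P(H) = 2.1234/(1+2.1234) ≈ 0.68.

P(H) = 0.68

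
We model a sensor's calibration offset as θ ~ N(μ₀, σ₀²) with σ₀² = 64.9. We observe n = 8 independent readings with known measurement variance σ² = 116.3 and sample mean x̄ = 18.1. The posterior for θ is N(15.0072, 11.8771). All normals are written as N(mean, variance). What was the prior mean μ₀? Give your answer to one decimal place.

μ₀ = 1.2

With known observation variance, the Normal–Normal posterior has precision τ_n = τ₀ + n/σ² and mean μ_n = (τ₀μ₀ + (n/σ²)x̄)/τ_n.
Here τ₀ = 1/64.9 = 0.015408 and τ_data = 8/116.3 = 0.068788, so τ_n = 0.084196.
Rearranging for μ₀: μ₀ = (μ_n·τ_n − τ_data·x̄)/τ₀ = (15.0072·0.084196 − 0.068788·18.1) / 0.015408 = 0.018483/0.015408 ≈ 1.2.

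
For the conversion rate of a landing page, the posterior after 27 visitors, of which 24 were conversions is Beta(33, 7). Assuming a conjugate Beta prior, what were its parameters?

A Beta(α, β) prior with s successes and f failures in binomial data gives a Beta(α+s, β+f) posterior.
Subtract the data counts: 33−24=9, 7−3=4.

Beta(9, 4)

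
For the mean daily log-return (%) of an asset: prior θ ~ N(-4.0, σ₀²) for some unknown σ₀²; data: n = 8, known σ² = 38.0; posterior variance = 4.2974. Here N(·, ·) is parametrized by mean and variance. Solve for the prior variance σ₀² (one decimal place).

σ₀² = 45.1

For the Normal–Normal model with known σ², precisions add: τ_n = τ₀ + n/σ².
So 1/σ₀² = 1/4.2974 − 8/38.0 = 0.232699 − 0.210526 = 0.022173.
Hence σ₀² = 1/0.022173 ≈ 45.1.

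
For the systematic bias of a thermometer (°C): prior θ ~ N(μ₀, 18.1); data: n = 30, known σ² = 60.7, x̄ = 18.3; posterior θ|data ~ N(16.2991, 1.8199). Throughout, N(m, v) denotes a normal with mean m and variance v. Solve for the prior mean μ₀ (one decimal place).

μ₀ = -1.6

With known observation variance, the Normal–Normal posterior has precision τ_n = τ₀ + n/σ² and mean μ_n = (τ₀μ₀ + (n/σ²)x̄)/τ_n.
Here τ₀ = 1/18.1 = 0.055249 and τ_data = 30/60.7 = 0.494234, so τ_n = 0.549483.
Rearranging for μ₀: μ₀ = (μ_n·τ_n − τ_data·x̄)/τ₀ = (16.2991·0.549483 − 0.494234·18.3) / 0.055249 = -0.088404/0.055249 ≈ -1.6.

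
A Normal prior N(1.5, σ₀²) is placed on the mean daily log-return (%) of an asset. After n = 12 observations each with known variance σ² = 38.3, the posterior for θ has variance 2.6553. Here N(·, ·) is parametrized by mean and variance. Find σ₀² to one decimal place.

σ₀² = 15.8

For the Normal–Normal model with known σ², precisions add: τ_n = τ₀ + n/σ².
So 1/σ₀² = 1/2.6553 − 12/38.3 = 0.376605 − 0.313316 = 0.063289.
Hence σ₀² = 1/0.063289 ≈ 15.8.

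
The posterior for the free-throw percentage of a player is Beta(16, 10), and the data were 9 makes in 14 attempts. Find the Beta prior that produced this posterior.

Beta(7, 5)

Beta is conjugate to the binomial likelihood: posterior = Beta(a+s, b+f).
Subtract the data counts: 16−9=7, 10−5=5.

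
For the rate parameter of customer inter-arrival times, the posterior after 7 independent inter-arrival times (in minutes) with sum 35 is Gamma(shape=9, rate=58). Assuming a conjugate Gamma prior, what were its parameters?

Gamma(shape=2, rate=23)

For an exponential likelihood with a Gamma(α, β) prior on the rate, n observations with total T give posterior Gamma(α+n, β+T).
So α = 9 − 7 = 2 and β = 58 − 35 = 23.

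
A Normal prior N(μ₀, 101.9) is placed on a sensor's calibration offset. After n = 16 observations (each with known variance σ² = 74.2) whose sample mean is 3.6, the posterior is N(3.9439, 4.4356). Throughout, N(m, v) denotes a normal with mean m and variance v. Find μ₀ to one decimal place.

With known observation variance, the Normal–Normal posterior has precision τ_n = τ₀ + n/σ² and mean μ_n = (τ₀μ₀ + (n/σ²)x̄)/τ_n.
Here τ₀ = 1/101.9 = 0.009814 and τ_data = 16/74.2 = 0.215633, so τ_n = 0.225447.
Rearranging for μ₀: μ₀ = (μ_n·τ_n − τ_data·x̄)/τ₀ = (3.9439·0.225447 − 0.215633·3.6) / 0.009814 = 0.112862/0.009814 ≈ 11.5.

μ₀ = 11.5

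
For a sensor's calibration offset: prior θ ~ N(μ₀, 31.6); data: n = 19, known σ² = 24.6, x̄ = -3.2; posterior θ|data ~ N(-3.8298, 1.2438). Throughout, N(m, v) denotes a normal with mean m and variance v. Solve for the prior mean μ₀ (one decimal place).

The posterior mean is a precision-weighted average: μ_n = (τ₀μ₀ + τ_data·x̄)/(τ₀+τ_data), with τ₀=1/σ₀² and τ_data=n/σ².
Here τ₀ = 1/31.6 = 0.031646 and τ_data = 19/24.6 = 0.772358, so τ_n = 0.804004.
Rearranging for μ₀: μ₀ = (μ_n·τ_n − τ_data·x̄)/τ₀ = (-3.8298·0.804004 − 0.772358·-3.2) / 0.031646 = -0.607629/0.031646 ≈ -19.2.

μ₀ = -19.2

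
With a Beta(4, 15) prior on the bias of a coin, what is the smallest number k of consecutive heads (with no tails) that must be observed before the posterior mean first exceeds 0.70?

k = 32

After k heads and 0 tails the posterior is Beta(4+k, 15), with mean (4+k)/(4+15+k).
Set (4+k)/(19+k) > 0.70 and solve: k > (0.70·19 − 4)/(1 − 0.70) = 31.000.
The smallest integer exceeding 31.000 is 32.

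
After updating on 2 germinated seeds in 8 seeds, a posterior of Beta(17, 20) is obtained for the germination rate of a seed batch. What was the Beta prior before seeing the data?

A Beta(a, b) prior with s successes and f failures in binomial data gives a Beta(a+s, b+f) posterior.
Subtract the data counts: 17−2=15, 20−6=14.

Beta(15, 14)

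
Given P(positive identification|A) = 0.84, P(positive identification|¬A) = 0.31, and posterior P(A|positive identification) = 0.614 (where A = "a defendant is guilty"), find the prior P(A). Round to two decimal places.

In odds form, posterior odds = prior odds × likelihood ratio, so prior odds = posterior odds ÷ LR.
Posterior odds = 0.614/(1−0.614) = 1.5907. LR = 0.84/0.31 = 2.7097.
Prior odds = 1.5907/2.7097 = 0.5870, so P(A) = 0.5870/(1+0.5870) ≈ 0.37.

P(A) = 0.37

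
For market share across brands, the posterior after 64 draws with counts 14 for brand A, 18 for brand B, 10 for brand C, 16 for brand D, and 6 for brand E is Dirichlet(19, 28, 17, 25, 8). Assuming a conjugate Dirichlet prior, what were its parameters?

For a Dirichlet(α) prior with multinomial counts c, the posterior is Dirichlet(α + c) componentwise.
Subtract each count from the matching posterior parameter: 19−14=5, 28−18=10, 17−10=7, 25−16=9, 8−6=2.

Dirichlet(5, 10, 7, 9, 2)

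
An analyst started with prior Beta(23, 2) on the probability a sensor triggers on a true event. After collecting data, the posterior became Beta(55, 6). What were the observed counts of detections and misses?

32 detections and 4 misses

A Beta(α, β) prior with s successes and f failures in binomial data gives a Beta(α+s, β+f) posterior.
Match parameters: s=55−23=32, f=6−2=4.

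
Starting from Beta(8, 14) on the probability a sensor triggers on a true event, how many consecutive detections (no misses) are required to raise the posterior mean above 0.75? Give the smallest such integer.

k = 35

After k detections and 0 misses the posterior is Beta(8+k, 14), with mean (8+k)/(8+14+k).
Set (8+k)/(22+k) > 0.75 and solve: k > (0.75·22 − 8)/(1 − 0.75) = 34.000.
The smallest integer exceeding 34.000 is 35, and checking k=35: (43)/(57) = 0.7544 > 0.75.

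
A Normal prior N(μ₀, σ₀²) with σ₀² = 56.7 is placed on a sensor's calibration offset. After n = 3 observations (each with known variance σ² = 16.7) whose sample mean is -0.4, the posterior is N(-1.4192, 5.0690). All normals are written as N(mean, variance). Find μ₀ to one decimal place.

μ₀ = -11.8

The posterior mean is a precision-weighted average: μ_n = (τ₀μ₀ + τ_data·x̄)/(τ₀+τ_data), with τ₀=1/σ₀² and τ_data=n/σ².
Here τ₀ = 1/56.7 = 0.017637 and τ_data = 3/16.7 = 0.179641, so τ_n = 0.197278.
Rearranging for μ₀: μ₀ = (μ_n·τ_n − τ_data·x̄)/τ₀ = (-1.4192·0.197278 − 0.179641·-0.4) / 0.017637 = -0.208121/0.017637 ≈ -11.8.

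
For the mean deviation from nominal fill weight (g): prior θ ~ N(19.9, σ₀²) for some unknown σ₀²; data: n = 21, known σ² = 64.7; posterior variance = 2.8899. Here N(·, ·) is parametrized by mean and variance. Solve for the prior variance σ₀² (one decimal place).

σ₀² = 46.6

For the Normal–Normal model with known σ², precisions add: τ_n = τ₀ + n/σ².
So 1/σ₀² = 1/2.8899 − 21/64.7 = 0.346033 − 0.324575 = 0.021458.
Hence σ₀² = 1/0.021458 ≈ 46.6.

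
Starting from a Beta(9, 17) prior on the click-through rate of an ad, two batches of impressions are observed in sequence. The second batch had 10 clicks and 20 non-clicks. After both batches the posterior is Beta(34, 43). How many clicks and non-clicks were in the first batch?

15 clicks and 6 non-clicks

Sequential conjugate updates are equivalent to a single update on the pooled data, so total successes = posterior α − prior α and total failures = posterior β − prior β.
Total across both batches: 34−9=25 clicks, 43−17=26 non-clicks.
Subtract the second batch: 25−10=15 clicks and 26−20=6 non-clicks.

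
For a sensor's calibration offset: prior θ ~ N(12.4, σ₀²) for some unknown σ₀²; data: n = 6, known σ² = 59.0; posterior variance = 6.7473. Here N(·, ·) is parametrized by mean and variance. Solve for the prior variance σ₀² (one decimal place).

σ₀² = 21.5

Posterior precision equals prior precision plus data precision: 1/σ_n² = 1/σ₀² + n/σ².
So 1/σ₀² = 1/6.7473 − 6/59.0 = 0.148207 − 0.101695 = 0.046512.
Hence σ₀² = 1/0.046512 ≈ 21.5.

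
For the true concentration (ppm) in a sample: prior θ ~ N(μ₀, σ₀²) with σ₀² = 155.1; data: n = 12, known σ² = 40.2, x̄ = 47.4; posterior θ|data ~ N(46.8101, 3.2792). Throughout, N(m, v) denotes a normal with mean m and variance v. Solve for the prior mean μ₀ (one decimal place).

The posterior mean is a precision-weighted average: μ_n = (τ₀μ₀ + τ_data·x̄)/(τ₀+τ_data), with τ₀=1/σ₀² and τ_data=n/σ².
Here τ₀ = 1/155.1 = 0.006447 and τ_data = 12/40.2 = 0.298507, so τ_n = 0.304954.
Rearranging for μ₀: μ₀ = (μ_n·τ_n − τ_data·x̄)/τ₀ = (46.8101·0.304954 − 0.298507·47.4) / 0.006447 = 0.125695/0.006447 ≈ 19.5.

μ₀ = 19.5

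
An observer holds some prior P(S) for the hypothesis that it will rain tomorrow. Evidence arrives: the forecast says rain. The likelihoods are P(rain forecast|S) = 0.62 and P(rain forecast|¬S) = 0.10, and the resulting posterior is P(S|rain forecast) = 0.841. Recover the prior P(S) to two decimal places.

P(S) = 0.46

In odds form, posterior odds = prior odds × likelihood ratio, so prior odds = posterior odds ÷ LR.
Posterior odds = 0.841/(1−0.841) = 5.2893. LR = 0.62/0.10 = 6.2000.
Prior odds = 5.2893/6.2000 = 0.8531, so P(S) = 0.8531/(1+0.8531) ≈ 0.46.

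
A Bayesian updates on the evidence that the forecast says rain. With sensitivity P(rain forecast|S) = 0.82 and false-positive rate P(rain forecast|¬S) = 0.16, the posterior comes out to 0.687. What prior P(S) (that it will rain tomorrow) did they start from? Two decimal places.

P(S) = 0.30

In odds form, posterior odds = prior odds × likelihood ratio, so prior odds = posterior odds ÷ LR.
Posterior odds = 0.687/(1−0.687) = 2.1949. LR = 0.82/0.16 = 5.1250.
Prior odds = 2.1949/5.1250 = 0.4283, so P(S) = 0.4283/(1+0.4283) ≈ 0.30.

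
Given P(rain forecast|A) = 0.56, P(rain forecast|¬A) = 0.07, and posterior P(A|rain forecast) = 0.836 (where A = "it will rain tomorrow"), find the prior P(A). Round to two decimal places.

Bayes' rule in odds form gives O(A|E) = O(A)·[P(E|A)/P(E|¬A)], hence O(A) = O(A|E)/LR.
Posterior odds = 0.836/(1−0.836) = 5.0976. LR = 0.56/0.07 = 8.0000.
Prior odds = 5.0976/8.0000 = 0.6372, so P(A) = 0.6372/(1+0.6372) ≈ 0.39.

P(A) = 0.39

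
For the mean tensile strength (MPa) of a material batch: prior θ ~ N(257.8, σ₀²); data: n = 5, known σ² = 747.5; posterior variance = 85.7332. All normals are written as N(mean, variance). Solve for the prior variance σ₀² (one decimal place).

σ₀² = 201.0

For the Normal–Normal model with known σ², precisions add: τ_n = τ₀ + n/σ².
So 1/σ₀² = 1/85.7332 − 5/747.5 = 0.011664 − 0.006689 = 0.004975.
Hence σ₀² = 1/0.004975 ≈ 201.0.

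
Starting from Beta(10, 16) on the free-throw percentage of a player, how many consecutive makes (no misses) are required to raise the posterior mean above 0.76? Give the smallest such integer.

After k makes and 0 misses the posterior is Beta(10+k, 16), with mean (10+k)/(10+16+k).
Set (10+k)/(26+k) > 0.76 and solve: k > (0.76·26 − 10)/(1 − 0.76) = 40.667.
The smallest integer exceeding 40.667 is 41, and checking k=41: (51)/(67) = 0.7612 > 0.76.

k = 41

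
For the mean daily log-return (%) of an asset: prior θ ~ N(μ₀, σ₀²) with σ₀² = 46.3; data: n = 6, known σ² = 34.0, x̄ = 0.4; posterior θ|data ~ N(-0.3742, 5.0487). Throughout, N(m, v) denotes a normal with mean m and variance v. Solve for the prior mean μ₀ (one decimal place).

μ₀ = -6.7

The posterior mean is a precision-weighted average: μ_n = (τ₀μ₀ + τ_data·x̄)/(τ₀+τ_data), with τ₀=1/σ₀² and τ_data=n/σ².
Here τ₀ = 1/46.3 = 0.021598 and τ_data = 6/34.0 = 0.176471, so τ_n = 0.198069.
Rearranging for μ₀: μ₀ = (μ_n·τ_n − τ_data·x̄)/τ₀ = (-0.3742·0.198069 − 0.176471·0.4) / 0.021598 = -0.144706/0.021598 ≈ -6.7.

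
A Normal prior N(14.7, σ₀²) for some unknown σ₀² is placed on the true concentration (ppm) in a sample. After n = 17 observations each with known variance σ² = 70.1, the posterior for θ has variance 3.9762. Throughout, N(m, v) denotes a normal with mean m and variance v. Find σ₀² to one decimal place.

Posterior precision equals prior precision plus data precision: 1/σ_n² = 1/σ₀² + n/σ².
So 1/σ₀² = 1/3.9762 − 17/70.1 = 0.251496 − 0.242511 = 0.008985.
Hence σ₀² = 1/0.008985 ≈ 111.3.

σ₀² = 111.3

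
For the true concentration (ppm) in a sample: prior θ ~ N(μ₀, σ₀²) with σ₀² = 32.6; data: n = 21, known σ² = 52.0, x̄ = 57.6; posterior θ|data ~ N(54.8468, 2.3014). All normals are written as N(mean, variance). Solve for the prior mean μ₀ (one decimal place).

μ₀ = 18.6

The posterior mean is a precision-weighted average: μ_n = (τ₀μ₀ + τ_data·x̄)/(τ₀+τ_data), with τ₀=1/σ₀² and τ_data=n/σ².
Here τ₀ = 1/32.6 = 0.030675 and τ_data = 21/52.0 = 0.403846, so τ_n = 0.434521.
Rearranging for μ₀: μ₀ = (μ_n·τ_n − τ_data·x̄)/τ₀ = (54.8468·0.434521 − 0.403846·57.6) / 0.030675 = 0.570557/0.030675 ≈ 18.6.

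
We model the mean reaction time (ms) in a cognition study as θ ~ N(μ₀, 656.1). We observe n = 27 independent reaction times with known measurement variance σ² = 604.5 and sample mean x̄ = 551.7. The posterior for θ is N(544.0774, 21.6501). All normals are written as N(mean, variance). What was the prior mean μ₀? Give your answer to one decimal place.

μ₀ = 320.7

The posterior mean is a precision-weighted average: μ_n = (τ₀μ₀ + τ_data·x̄)/(τ₀+τ_data), with τ₀=1/σ₀² and τ_data=n/σ².
Here τ₀ = 1/656.1 = 0.001524 and τ_data = 27/604.5 = 0.044665, so τ_n = 0.046189.
Rearranging for μ₀: μ₀ = (μ_n·τ_n − τ_data·x̄)/τ₀ = (544.0774·0.046189 − 0.044665·551.7) / 0.001524 = 0.488711/0.001524 ≈ 320.7.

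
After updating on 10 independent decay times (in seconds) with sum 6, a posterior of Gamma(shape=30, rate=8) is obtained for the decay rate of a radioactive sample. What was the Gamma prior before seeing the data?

Gamma(shape=20, rate=2)

For an exponential likelihood with a Gamma(α, β) prior on the rate, n observations with total T give posterior Gamma(α+n, β+T).
So α = 30 − 10 = 20 and β = 8 − 6 = 2.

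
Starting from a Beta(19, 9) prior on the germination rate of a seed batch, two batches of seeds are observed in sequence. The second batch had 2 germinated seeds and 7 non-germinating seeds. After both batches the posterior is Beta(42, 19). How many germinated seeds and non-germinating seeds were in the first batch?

Because Beta–binomial updating is additive in the counts, the combined data contributed (α_post−α_prior, β_post−β_prior) successes and failures.
Total across both batches: 42−19=23 germinated seeds, 19−9=10 non-germinating seeds.
Subtract the second batch: 23−2=21 germinated seeds and 10−7=3 non-germinating seeds.

21 germinated seeds and 3 non-germinating seeds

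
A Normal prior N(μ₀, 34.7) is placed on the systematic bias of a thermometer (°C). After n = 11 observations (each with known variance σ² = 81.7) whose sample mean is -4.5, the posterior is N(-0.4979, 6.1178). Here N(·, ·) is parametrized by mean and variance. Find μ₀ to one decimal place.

The posterior mean is a precision-weighted average: μ_n = (τ₀μ₀ + τ_data·x̄)/(τ₀+τ_data), with τ₀=1/σ₀² and τ_data=n/σ².
Here τ₀ = 1/34.7 = 0.028818 and τ_data = 11/81.7 = 0.134639, so τ_n = 0.163457.
Rearranging for μ₀: μ₀ = (μ_n·τ_n − τ_data·x̄)/τ₀ = (-0.4979·0.163457 − 0.134639·-4.5) / 0.028818 = 0.524490/0.028818 ≈ 18.2.

μ₀ = 18.2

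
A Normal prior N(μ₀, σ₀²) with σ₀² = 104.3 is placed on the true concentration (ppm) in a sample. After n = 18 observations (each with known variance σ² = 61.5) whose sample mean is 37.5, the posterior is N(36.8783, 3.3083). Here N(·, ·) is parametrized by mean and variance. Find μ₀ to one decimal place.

With known observation variance, the Normal–Normal posterior has precision τ_n = τ₀ + n/σ² and mean μ_n = (τ₀μ₀ + (n/σ²)x̄)/τ_n.
Here τ₀ = 1/104.3 = 0.009588 and τ_data = 18/61.5 = 0.292683, so τ_n = 0.302271.
Rearranging for μ₀: μ₀ = (μ_n·τ_n − τ_data·x̄)/τ₀ = (36.8783·0.302271 − 0.292683·37.5) / 0.009588 = 0.171628/0.009588 ≈ 17.9.

μ₀ = 17.9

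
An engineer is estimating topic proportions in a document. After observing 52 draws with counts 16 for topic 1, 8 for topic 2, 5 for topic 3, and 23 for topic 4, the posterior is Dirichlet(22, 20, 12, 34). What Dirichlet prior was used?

For a Dirichlet(α) prior with multinomial counts c, the posterior is Dirichlet(α + c) componentwise.
Subtract each count from the matching posterior parameter: 22−16=6, 20−8=12, 12−5=7, 34−23=11.

Dirichlet(6, 12, 7, 11)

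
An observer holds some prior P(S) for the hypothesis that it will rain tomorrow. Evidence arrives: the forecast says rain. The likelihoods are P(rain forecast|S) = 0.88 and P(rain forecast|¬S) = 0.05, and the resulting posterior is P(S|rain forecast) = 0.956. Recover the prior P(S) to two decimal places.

Bayes' rule in odds form gives O(S|E) = O(S)·[P(E|S)/P(E|¬S)], hence O(S) = O(S|E)/LR.
Posterior odds = 0.956/(1−0.956) = 21.7273. LR = 0.88/0.05 = 17.6000.
Prior odds = 21.7273/17.6000 = 1.2345, so P(S) = 1.2345/(1+1.2345) ≈ 0.55.

P(S) = 0.55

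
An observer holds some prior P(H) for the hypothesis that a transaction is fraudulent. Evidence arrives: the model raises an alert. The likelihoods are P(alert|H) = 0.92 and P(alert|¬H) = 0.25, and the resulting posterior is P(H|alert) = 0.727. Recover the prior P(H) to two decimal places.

Bayes' rule in odds form gives O(H|E) = O(H)·[P(E|H)/P(E|¬H)], hence O(H) = O(H|E)/LR.
Posterior odds = 0.727/(1−0.727) = 2.6630. LR = 0.92/0.25 = 3.6800.
Prior odds = 2.6630/3.6800 = 0.7236, so P(H) = 0.7236/(1+0.7236) ≈ 0.42.

P(H) = 0.42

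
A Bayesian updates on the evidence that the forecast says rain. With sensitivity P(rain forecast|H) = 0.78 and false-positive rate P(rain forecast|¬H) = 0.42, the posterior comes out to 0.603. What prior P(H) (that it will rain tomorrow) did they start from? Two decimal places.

In odds form, posterior odds = prior odds × likelihood ratio, so prior odds = posterior odds ÷ LR.
Posterior odds = 0.603/(1−0.603) = 1.5189. LR = 0.78/0.42 = 1.8571.
Prior odds = 1.5189/1.8571 = 0.8179, so P(H) = 0.8179/(1+0.8179) ≈ 0.45.

P(H) = 0.45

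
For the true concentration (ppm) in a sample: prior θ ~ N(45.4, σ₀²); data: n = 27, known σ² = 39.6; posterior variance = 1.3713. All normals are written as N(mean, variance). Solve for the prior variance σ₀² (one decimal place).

σ₀² = 21.1

For the Normal–Normal model with known σ², precisions add: τ_n = τ₀ + n/σ².
So 1/σ₀² = 1/1.3713 − 27/39.6 = 0.729235 − 0.681818 = 0.047417.
Hence σ₀² = 1/0.047417 ≈ 21.1.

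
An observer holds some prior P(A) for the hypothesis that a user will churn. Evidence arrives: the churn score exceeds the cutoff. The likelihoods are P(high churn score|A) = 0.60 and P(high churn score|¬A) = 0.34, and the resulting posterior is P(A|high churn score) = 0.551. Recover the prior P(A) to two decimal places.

In odds form, posterior odds = prior odds × likelihood ratio, so prior odds = posterior odds ÷ LR.
Posterior odds = 0.551/(1−0.551) = 1.2272. LR = 0.60/0.34 = 1.7647.
Prior odds = 1.2272/1.7647 = 0.6954, so P(A) = 0.6954/(1+0.6954) ≈ 0.41.

P(A) = 0.41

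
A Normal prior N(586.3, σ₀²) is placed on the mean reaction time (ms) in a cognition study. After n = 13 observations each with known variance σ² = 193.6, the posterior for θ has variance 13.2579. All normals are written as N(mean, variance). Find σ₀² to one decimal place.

Posterior precision equals prior precision plus data precision: 1/σ_n² = 1/σ₀² + n/σ².
So 1/σ₀² = 1/13.2579 − 13/193.6 = 0.075427 − 0.067149 = 0.008278.
Hence σ₀² = 1/0.008278 ≈ 120.8.

σ₀² = 120.8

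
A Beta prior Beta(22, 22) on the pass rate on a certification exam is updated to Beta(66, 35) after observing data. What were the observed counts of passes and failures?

44 passes and 13 failures

Under Beta–binomial conjugacy the posterior parameters are (a+s, b+f).
Match parameters: s=66−22=44, f=35−22=13.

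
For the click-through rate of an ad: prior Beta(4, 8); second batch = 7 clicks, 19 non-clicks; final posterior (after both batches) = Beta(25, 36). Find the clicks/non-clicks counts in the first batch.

14 clicks and 9 non-clicks

Sequential conjugate updates are equivalent to a single update on the pooled data, so total successes = posterior α − prior α and total failures = posterior β − prior β.
Total across both batches: 25−4=21 clicks, 36−8=28 non-clicks.
Subtract the second batch: 21−7=14 clicks and 28−19=9 non-clicks.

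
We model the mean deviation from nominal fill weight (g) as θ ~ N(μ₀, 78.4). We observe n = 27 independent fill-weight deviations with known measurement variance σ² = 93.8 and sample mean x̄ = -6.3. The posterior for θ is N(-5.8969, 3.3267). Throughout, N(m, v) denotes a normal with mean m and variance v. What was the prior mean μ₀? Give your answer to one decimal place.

μ₀ = 3.2

The posterior mean is a precision-weighted average: μ_n = (τ₀μ₀ + τ_data·x̄)/(τ₀+τ_data), with τ₀=1/σ₀² and τ_data=n/σ².
Here τ₀ = 1/78.4 = 0.012755 and τ_data = 27/93.8 = 0.287846, so τ_n = 0.300601.
Rearranging for μ₀: μ₀ = (μ_n·τ_n − τ_data·x̄)/τ₀ = (-5.8969·0.300601 − 0.287846·-6.3) / 0.012755 = 0.040816/0.012755 ≈ 3.2.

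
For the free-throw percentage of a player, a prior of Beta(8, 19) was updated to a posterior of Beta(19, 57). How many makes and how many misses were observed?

Under Beta–binomial conjugacy the posterior parameters are (a+s, b+f).
So s = 19 − 8 = 11 and f = 57 − 19 = 38.

11 makes and 38 misses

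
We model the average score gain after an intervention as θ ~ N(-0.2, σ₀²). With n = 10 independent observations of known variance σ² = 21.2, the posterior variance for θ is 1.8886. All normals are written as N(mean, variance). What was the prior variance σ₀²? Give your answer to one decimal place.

Posterior precision equals prior precision plus data precision: 1/σ_n² = 1/σ₀² + n/σ².
So 1/σ₀² = 1/1.8886 − 10/21.2 = 0.529493 − 0.471698 = 0.057795.
Hence σ₀² = 1/0.057795 ≈ 17.3.

σ₀² = 17.3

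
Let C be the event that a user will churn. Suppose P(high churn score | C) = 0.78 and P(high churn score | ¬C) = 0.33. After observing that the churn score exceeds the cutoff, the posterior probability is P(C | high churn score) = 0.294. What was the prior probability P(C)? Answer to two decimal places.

In odds form, posterior odds = prior odds × likelihood ratio, so prior odds = posterior odds ÷ LR.
Posterior odds = 0.294/(1−0.294) = 0.4164. LR = 0.78/0.33 = 2.3636.
Prior odds = 0.4164/2.3636 = 0.1762, so P(C) = 0.1762/(1+0.1762) ≈ 0.15.

P(C) = 0.15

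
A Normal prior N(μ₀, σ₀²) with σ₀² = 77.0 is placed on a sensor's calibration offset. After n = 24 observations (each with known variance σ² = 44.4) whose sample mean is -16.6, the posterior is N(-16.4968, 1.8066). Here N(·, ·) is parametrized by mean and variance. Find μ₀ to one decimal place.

μ₀ = -12.2

The posterior mean is a precision-weighted average: μ_n = (τ₀μ₀ + τ_data·x̄)/(τ₀+τ_data), with τ₀=1/σ₀² and τ_data=n/σ².
Here τ₀ = 1/77.0 = 0.012987 and τ_data = 24/44.4 = 0.540541, so τ_n = 0.553528.
Rearranging for μ₀: μ₀ = (μ_n·τ_n − τ_data·x̄)/τ₀ = (-16.4968·0.553528 − 0.540541·-16.6) / 0.012987 = -0.158460/0.012987 ≈ -12.2.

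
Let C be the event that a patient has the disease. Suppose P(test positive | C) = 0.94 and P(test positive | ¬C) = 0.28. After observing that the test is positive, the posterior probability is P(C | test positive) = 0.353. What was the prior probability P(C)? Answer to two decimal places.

P(C) = 0.14

Bayes' rule in odds form gives O(C|E) = O(C)·[P(E|C)/P(E|¬C)], hence O(C) = O(C|E)/LR.
Posterior odds = 0.353/(1−0.353) = 0.5456. LR = 0.94/0.28 = 3.3571.
Prior odds = 0.5456/3.3571 = 0.1625, so P(C) = 0.1625/(1+0.1625) ≈ 0.14.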